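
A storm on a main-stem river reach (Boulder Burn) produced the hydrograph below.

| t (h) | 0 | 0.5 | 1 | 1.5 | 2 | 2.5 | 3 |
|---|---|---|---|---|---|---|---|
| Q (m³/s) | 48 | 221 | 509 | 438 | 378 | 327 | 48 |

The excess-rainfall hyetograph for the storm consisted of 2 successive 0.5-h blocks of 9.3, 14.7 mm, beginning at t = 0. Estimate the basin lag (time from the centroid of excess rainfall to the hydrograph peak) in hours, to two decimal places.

Centroid of excess rainfall: t_c = Σ P_i·t̄_i / ΣP_i = 0.5562 h (block centres at 0.25, 0.75 h).
Hydrograph peak occurs at t = 1 h, so basin lag t_L = 1 − 0.5562 = 0.44 h.

t_L ≈ 0.44 h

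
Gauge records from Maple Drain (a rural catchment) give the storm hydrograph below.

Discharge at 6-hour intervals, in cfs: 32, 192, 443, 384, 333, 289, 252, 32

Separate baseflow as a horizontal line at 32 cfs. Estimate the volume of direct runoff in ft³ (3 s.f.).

Direct-runoff ordinates (Q − Q_b): 0.0, 160.0, 411.0, 352.0, 301.0, 257.0, 220.0, 0.0 cfs.
ΣQ_DR = 1701 cfs.
With Δt = 6 h = 21600 s, V = ΣQ_DR · Δt = 1701 × 21600 = 3.67 × 10^7 ft³.

V ≈ 3.67 × 10^7 ft³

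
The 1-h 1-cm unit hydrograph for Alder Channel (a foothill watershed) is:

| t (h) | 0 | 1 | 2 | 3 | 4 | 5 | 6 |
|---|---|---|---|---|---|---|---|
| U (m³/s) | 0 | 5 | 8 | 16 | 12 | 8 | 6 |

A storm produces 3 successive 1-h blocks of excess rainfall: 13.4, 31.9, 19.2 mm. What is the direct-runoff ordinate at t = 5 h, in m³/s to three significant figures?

By discrete convolution, Q_j = Σ (P_i / 10 mm) · U_{j−i}.
At t = 5 h (j=5): Q = (13.4/10)·8 + (31.9/10)·12 + (19.2/10)·16 = 79.7 m³/s.

Q ≈ 79.7 m³/s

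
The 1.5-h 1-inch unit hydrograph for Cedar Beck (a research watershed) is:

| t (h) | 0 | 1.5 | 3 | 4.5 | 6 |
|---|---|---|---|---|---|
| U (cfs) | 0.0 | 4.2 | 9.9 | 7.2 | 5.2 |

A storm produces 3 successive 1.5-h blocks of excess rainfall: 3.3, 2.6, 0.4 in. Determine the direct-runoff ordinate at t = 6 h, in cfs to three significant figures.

By discrete convolution, Q_j = Σ (P_i / 1 in) · U_{j−i}.
At t = 6 h (j=4): Q = (3.3/1)·5.2 + (2.6/1)·7.2 + (0.4/1)·9.9 = 39.8 cfs.

Q ≈ 39.8 cfs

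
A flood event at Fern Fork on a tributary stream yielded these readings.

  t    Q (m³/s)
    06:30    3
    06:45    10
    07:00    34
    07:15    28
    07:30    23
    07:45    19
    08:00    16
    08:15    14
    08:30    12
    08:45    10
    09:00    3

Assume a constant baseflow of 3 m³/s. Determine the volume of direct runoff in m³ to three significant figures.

V ≈ 1.25 × 10^5 m³

Direct-runoff ordinates (Q − Q_b): 0.0, 7.0, 31.0, 25.0, 20.0, 16.0, 13.0, 11.0, 9.0, 7.0, 0.0 m³/s.
ΣQ_DR = 139.0 m³/s.
With Δt = 0.25 h = 900 s, V = ΣQ_DR · Δt = 139.0 × 900 = 1.25 × 10^5 m³.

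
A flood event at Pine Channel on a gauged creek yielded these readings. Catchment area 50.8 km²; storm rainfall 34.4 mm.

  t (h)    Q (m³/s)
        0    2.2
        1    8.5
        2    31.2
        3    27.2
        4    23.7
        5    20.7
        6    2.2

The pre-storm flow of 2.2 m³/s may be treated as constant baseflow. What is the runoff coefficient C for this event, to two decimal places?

C ≈ 0.21

ΣQ_DR = 100.3 m³/s; V = ΣQ_DR·Δt = 3.611 × 10^5 m³.
Runoff depth d = V / A = 7.108 mm.
C = d / P = 7.108 / 34.4 = 0.21.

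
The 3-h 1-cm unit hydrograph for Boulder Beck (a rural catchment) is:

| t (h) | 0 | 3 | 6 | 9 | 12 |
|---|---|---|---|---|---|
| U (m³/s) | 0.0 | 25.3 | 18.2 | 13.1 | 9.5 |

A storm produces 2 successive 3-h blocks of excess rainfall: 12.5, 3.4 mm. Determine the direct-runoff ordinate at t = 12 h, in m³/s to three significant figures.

By discrete convolution, Q_j = Σ (P_i / 10 mm) · U_{j−i}.
At t = 12 h (j=4): Q = (12.5/10)·9.5 + (3.4/10)·13.1 = 16.3 m³/s.

Q ≈ 16.3 m³/s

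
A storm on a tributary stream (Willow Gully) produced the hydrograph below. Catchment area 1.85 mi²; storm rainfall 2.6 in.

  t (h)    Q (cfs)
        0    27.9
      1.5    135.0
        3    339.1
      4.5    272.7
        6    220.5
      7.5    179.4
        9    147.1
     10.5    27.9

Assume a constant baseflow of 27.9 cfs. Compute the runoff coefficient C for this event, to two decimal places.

ΣQ_DR = 1126 cfs; V = ΣQ_DR·Δt = 6.083 × 10^6 ft³.
Runoff depth d = V / A = 1.415 in.
C = d / P = 1.415 / 2.6 = 0.54.

C ≈ 0.54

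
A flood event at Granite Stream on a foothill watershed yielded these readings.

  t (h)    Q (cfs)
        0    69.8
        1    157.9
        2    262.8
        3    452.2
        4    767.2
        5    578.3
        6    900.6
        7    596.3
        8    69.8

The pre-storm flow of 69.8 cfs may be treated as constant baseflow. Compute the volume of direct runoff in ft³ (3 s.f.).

V ≈ 1.16 × 10^7 ft³

Direct-runoff ordinates (Q − Q_b): 0.0, 88.1, 193.0, 382.4, 697.4, 508.5, 830.8, 526.5, 0.0 cfs.
ΣQ_DR = 3227 cfs.
With Δt = 1 h = 3600 s, V = ΣQ_DR · Δt = 3227 × 3600 = 1.16 × 10^7 ft³.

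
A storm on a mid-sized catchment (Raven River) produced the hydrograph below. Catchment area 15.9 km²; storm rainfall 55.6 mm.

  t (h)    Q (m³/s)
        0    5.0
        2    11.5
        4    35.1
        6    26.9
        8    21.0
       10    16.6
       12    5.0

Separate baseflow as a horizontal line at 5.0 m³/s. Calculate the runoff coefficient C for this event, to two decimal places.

ΣQ_DR = 86.10 m³/s; V = ΣQ_DR·Δt = 6.199 × 10^5 m³.
Runoff depth d = V / A = 38.99 mm.
C = d / P = 38.99 / 55.6 = 0.70.

C ≈ 0.70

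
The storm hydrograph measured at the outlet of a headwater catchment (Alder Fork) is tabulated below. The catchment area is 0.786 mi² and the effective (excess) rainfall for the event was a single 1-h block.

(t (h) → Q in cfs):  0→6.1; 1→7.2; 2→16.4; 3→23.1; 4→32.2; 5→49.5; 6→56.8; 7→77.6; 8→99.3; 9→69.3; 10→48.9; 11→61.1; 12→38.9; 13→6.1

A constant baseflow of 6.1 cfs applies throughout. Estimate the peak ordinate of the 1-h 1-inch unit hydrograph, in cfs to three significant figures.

Direct runoff: 0.0, 1.1, 10.3, 17.0, 26.1, 43.4, 50.7, 71.5, 93.2, 63.2, 42.8, 55.0, 32.8, 0.0 cfs; ΣQ_DR = 507.1 cfs, peak = 93.2 cfs.
Runoff depth d = ΣQ_DR·Δt / A = 507.1 × 3600 / (0.786 mi²) = 0.9997 in.
The 1-inch UH is the DRH scaled by (1 in)/d, so U_p = 93.2 × 1/0.9997 = 93.2 cfs.

U_p ≈ 93.2 cfs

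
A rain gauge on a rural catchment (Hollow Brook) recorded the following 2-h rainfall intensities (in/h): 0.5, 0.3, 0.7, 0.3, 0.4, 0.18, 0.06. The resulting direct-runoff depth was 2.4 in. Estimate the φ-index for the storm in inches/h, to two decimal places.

Only the 5 blocks with intensity above φ contribute runoff: 0.5, 0.3, 0.7, 0.3, 0.4 in/h.
Σ(I−φ)·Δt = d  ⇒  (0.5+0.3+0.7+0.3+0.4 − 5φ)·2 = 2.4
φ = (2.200 − 2.4/2) / 5 = 0.20 in/h.

φ ≈ 0.20 in/h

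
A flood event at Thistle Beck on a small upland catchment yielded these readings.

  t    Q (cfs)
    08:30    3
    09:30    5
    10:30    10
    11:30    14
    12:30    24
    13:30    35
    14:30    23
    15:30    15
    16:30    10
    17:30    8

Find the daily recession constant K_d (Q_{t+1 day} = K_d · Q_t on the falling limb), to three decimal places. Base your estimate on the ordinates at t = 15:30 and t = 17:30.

K_d ≈ 0.001

Between t = 15:30 and t = 17:30 the flow falls from 15 to 8 cfs over 2×1 h = 2 h.
Per-interval ratio K = (8/15)^(1/2) = 0.7303; K_d = K^(24/1) = 0.001.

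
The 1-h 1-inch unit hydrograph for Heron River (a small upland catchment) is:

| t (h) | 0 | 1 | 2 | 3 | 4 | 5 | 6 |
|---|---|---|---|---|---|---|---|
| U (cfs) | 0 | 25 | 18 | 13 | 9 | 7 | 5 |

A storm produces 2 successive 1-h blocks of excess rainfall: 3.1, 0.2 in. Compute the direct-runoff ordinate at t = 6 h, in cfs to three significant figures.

By discrete convolution, Q_j = Σ (P_i / 1 in) · U_{j−i}.
At t = 6 h (j=6): Q = (3.1/1)·5 + (0.2/1)·7 = 16.9 cfs.

Q ≈ 16.9 cfs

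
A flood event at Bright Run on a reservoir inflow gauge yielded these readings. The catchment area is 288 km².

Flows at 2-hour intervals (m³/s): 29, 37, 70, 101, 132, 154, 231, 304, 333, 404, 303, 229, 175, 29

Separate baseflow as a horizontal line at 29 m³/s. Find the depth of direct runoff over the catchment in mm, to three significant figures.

d ≈ 53.1 mm

Direct runoff: 0.0, 8.0, 41.0, 72.0, 103.0, 125.0, 202.0, 275.0, 304.0, 375.0, 274.0, 200.0, 146.0, 0.0 m³/s; ΣQ_DR = 2125 m³/s.
V = ΣQ_DR · Δt = 2125 × 7200 s = 1.530 × 10^7 m³.
Over A = 288 km², depth = V / A = 53.1 mm.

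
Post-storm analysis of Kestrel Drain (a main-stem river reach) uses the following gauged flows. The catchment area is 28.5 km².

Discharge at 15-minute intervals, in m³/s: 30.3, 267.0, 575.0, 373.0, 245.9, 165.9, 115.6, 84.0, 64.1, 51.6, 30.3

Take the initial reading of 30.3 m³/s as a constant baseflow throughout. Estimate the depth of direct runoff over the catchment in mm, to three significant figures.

d ≈ 52.7 mm

Direct runoff: 0.0, 236.7, 544.7, 342.7, 215.6, 135.6, 85.3, 53.7, 33.8, 21.3, 0.0 m³/s; ΣQ_DR = 1669 m³/s.
V = ΣQ_DR · Δt = 1669 × 900 s = 1.502 × 10^6 m³.
Over A = 28.5 km², depth = V / A = 52.7 mm.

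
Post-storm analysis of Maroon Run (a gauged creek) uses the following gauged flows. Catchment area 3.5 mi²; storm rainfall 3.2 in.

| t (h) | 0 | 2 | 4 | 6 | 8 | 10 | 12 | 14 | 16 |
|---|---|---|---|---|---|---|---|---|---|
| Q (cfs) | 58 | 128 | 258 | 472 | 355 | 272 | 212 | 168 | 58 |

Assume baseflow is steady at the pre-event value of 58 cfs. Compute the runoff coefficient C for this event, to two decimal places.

ΣQ_DR = 1459 cfs; V = ΣQ_DR·Δt = 1.050 × 10^7 ft³.
Runoff depth d = V / A = 1.292 in.
C = d / P = 1.292 / 3.2 = 0.40.

C ≈ 0.40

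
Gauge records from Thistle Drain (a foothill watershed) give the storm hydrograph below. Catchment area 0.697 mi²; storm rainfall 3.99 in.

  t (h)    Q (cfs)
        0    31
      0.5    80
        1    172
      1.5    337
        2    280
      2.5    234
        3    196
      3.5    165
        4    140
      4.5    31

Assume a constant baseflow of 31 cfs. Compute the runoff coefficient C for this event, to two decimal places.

ΣQ_DR = 1356 cfs; V = ΣQ_DR·Δt = 2.441 × 10^6 ft³.
Runoff depth d = V / A = 1.507 in.
C = d / P = 1.507 / 3.99 = 0.38.

C ≈ 0.38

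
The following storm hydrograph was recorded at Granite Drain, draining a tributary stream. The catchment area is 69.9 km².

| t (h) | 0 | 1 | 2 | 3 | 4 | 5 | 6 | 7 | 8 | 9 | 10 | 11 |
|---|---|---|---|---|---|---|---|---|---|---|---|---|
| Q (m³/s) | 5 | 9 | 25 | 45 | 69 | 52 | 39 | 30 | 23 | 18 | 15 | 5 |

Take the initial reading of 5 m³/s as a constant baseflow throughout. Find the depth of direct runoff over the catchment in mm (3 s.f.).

d ≈ 14.2 mm

Direct runoff: 0.0, 4.0, 20.0, 40.0, 64.0, 47.0, 34.0, 25.0, 18.0, 13.0, 10.0, 0.0 m³/s; ΣQ_DR = 275.0 m³/s.
V = ΣQ_DR · Δt = 275.0 × 3600 s = 9.900 × 10^5 m³.
Over A = 69.9 km², depth = V / A = 14.2 mm.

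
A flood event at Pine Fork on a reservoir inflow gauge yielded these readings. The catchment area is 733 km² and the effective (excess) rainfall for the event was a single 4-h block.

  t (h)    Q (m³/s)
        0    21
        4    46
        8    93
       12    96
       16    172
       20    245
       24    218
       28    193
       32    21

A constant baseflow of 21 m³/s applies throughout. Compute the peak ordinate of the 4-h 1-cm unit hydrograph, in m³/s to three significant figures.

U_p ≈ 124 m³/s

Direct runoff: 0.0, 25.0, 72.0, 75.0, 151.0, 224.0, 197.0, 172.0, 0.0 m³/s; ΣQ_DR = 916.0 m³/s, peak = 224.0 m³/s.
Runoff depth d = ΣQ_DR·Δt / A = 916.0 × 14400 / (733 km²) = 18.00 mm.
The 1-cm UH is the DRH scaled by (10 mm)/d, so U_p = 224.0 × 10/18.00 = 124 m³/s.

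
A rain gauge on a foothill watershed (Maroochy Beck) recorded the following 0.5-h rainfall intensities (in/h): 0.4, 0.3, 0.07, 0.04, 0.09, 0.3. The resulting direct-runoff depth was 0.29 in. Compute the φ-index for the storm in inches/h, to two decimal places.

φ ≈ 0.14 in/h

Only the 3 blocks with intensity above φ contribute runoff: 0.4, 0.3, 0.3 in/h.
Σ(I−φ)·Δt = d  ⇒  (0.4+0.3+0.3 − 3φ)·0.5 = 0.29
φ = (1.000 − 0.29/0.5) / 3 = 0.14 in/h.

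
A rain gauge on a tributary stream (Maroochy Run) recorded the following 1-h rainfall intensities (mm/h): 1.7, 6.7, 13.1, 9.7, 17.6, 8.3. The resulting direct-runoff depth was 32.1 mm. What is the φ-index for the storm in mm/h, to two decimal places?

Only the 5 blocks with intensity above φ contribute runoff: 6.7, 13.1, 9.7, 17.6, 8.3 mm/h.
Σ(I−φ)·Δt = d  ⇒  (6.7+13.1+9.7+17.6+8.3 − 5φ)·1 = 32.1
φ = (55.40 − 32.1/1) / 5 = 4.66 mm/h.

φ ≈ 4.66 mm/h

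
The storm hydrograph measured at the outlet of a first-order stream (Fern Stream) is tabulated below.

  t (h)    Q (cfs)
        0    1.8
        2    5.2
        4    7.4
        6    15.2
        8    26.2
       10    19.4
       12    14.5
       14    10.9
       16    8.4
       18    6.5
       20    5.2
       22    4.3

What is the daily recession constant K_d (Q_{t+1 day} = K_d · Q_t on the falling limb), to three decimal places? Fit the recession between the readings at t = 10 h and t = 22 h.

K_d ≈ 0.049

Between t = 10 h and t = 22 h the flow falls from 19.4 to 4.3 cfs over 6×2 h = 12 h.
Per-interval ratio K = (4.3/19.4)^(1/6) = 0.7779; K_d = K^(24/2) = 0.049.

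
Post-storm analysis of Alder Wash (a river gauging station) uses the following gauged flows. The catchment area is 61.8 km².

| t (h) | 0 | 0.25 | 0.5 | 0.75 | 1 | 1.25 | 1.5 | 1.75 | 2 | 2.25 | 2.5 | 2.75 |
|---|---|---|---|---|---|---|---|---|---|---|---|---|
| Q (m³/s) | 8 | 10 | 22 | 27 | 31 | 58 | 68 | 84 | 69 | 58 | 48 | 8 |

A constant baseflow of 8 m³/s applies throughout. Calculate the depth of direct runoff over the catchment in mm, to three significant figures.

d ≈ 5.75 mm

Direct runoff: 0.0, 2.0, 14.0, 19.0, 23.0, 50.0, 60.0, 76.0, 61.0, 50.0, 40.0, 0.0 m³/s; ΣQ_DR = 395.0 m³/s.
V = ΣQ_DR · Δt = 395.0 × 900 s = 3.555 × 10^5 m³.
Over A = 61.8 km², depth = V / A = 5.75 mm.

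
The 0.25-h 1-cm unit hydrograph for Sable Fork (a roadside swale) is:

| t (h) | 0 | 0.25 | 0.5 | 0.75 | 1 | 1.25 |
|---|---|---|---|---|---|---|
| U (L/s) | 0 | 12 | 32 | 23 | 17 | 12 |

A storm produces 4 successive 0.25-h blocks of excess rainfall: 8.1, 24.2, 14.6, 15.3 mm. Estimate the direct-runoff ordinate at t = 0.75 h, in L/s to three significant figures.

By discrete convolution, Q_j = Σ (P_i / 10 mm) · U_{j−i}.
At t = 0.75 h (j=3): Q = (8.1/10)·23 + (24.2/10)·32 + (14.6/10)·12 + (15.3/10)·0 = 114 L/s.

Q ≈ 114 L/s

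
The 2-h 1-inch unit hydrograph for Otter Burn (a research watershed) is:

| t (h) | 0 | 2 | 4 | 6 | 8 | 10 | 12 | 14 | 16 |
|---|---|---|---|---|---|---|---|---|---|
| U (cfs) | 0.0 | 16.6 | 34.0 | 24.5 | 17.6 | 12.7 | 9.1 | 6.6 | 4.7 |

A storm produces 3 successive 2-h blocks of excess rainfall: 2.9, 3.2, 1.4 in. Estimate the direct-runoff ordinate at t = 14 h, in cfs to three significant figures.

Q ≈ 66.0 cfs

By discrete convolution, Q_j = Σ (P_i / 1 in) · U_{j−i}.
At t = 14 h (j=7): Q = (2.9/1)·6.6 + (3.2/1)·9.1 + (1.4/1)·12.7 = 66.0 cfs.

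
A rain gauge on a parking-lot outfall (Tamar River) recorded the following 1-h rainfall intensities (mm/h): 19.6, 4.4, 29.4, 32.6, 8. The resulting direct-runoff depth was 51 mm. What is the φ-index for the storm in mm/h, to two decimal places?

Only the 3 blocks with intensity above φ contribute runoff: 19.6, 29.4, 32.6 mm/h.
Σ(I−φ)·Δt = d  ⇒  (19.6+29.4+32.6 − 3φ)·1 = 51
φ = (81.60 − 51/1) / 3 = 10.20 mm/h.

φ ≈ 10.20 mm/h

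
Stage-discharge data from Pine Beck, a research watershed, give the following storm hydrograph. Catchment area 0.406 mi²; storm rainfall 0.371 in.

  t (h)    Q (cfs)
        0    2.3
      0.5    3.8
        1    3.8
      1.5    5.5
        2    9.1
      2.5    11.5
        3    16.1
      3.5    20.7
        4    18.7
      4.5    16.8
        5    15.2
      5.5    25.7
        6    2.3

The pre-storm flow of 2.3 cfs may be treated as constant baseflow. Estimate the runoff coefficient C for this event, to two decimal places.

ΣQ_DR = 121.6 cfs; V = ΣQ_DR·Δt = 2.189 × 10^5 ft³.
Runoff depth d = V / A = 0.2321 in.
C = d / P = 0.2321 / 0.371 = 0.63.

C ≈ 0.63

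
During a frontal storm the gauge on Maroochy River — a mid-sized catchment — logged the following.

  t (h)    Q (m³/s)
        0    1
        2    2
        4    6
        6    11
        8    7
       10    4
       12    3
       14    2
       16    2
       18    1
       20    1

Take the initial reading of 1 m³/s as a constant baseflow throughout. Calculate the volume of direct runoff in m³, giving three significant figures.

Direct-runoff ordinates (Q − Q_b): 0.0, 1.0, 5.0, 10.0, 6.0, 3.0, 2.0, 1.0, 1.0, 0.0, 0.0 m³/s.
ΣQ_DR = 29.00 m³/s.
With Δt = 2 h = 7200 s, V = ΣQ_DR · Δt = 29.00 × 7200 = 2.09 × 10^5 m³.

V ≈ 2.09 × 10^5 m³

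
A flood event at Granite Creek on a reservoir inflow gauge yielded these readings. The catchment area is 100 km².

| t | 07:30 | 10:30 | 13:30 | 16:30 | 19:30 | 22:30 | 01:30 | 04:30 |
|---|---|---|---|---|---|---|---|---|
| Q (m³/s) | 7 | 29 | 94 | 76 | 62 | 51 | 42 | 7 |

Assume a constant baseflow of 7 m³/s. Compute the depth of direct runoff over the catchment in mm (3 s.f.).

d ≈ 33.7 mm

Direct runoff: 0.0, 22.0, 87.0, 69.0, 55.0, 44.0, 35.0, 0.0 m³/s; ΣQ_DR = 312.0 m³/s.
V = ΣQ_DR · Δt = 312.0 × 10800 s = 3.370 × 10^6 m³.
Over A = 100 km², depth = V / A = 33.7 mm.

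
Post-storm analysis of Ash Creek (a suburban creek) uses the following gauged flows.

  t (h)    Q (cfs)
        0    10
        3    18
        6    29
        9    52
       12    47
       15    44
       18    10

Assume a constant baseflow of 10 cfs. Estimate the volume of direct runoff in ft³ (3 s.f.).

Direct-runoff ordinates (Q − Q_b): 0.0, 8.0, 19.0, 42.0, 37.0, 34.0, 0.0 cfs.
ΣQ_DR = 140.0 cfs.
With Δt = 3 h = 10800 s, V = ΣQ_DR · Δt = 140.0 × 10800 = 1.51 × 10^6 ft³.

V ≈ 1.51 × 10^6 ft³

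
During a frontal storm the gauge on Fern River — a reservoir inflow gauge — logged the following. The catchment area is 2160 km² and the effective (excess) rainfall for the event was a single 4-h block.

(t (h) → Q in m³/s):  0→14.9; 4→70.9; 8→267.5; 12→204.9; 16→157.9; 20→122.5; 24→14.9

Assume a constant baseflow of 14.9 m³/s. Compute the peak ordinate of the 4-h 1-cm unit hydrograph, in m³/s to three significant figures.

Direct runoff: 0.0, 56.0, 252.6, 190.0, 143.0, 107.6, 0.0 m³/s; ΣQ_DR = 749.2 m³/s, peak = 252.6 m³/s.
Runoff depth d = ΣQ_DR·Δt / A = 749.2 × 14400 / (2160 km²) = 4.995 mm.
The 1-cm UH is the DRH scaled by (10 mm)/d, so U_p = 252.6 × 10/4.995 = 506 m³/s.

U_p ≈ 506 m³/s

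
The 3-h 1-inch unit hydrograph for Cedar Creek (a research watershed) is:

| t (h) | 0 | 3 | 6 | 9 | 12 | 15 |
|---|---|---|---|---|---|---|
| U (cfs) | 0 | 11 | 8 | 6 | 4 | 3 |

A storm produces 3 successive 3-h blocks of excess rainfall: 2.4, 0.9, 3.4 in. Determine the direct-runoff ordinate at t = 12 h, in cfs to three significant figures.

Q ≈ 42.2 cfs

By discrete convolution, Q_j = Σ (P_i / 1 in) · U_{j−i}.
At t = 12 h (j=4): Q = (2.4/1)·4 + (0.9/1)·6 + (3.4/1)·8 = 42.2 cfs.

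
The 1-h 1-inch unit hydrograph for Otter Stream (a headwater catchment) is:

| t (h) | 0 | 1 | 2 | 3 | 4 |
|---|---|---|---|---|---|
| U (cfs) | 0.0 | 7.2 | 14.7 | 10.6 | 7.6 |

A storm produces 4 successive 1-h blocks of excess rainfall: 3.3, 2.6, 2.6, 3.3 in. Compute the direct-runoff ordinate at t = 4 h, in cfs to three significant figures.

Q ≈ 115 cfs

By discrete convolution, Q_j = Σ (P_i / 1 in) · U_{j−i}.
At t = 4 h (j=4): Q = (3.3/1)·7.6 + (2.6/1)·10.6 + (2.6/1)·14.7 + (3.3/1)·7.2 = 115 cfs.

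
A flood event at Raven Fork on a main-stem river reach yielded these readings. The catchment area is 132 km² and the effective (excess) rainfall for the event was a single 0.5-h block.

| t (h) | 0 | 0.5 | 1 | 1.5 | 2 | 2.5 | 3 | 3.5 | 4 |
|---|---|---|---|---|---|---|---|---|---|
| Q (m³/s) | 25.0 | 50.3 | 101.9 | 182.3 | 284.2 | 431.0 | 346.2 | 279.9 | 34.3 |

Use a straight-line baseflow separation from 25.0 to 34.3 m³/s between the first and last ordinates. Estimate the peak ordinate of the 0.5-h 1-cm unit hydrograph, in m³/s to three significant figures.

Direct runoff: 0.00, 24.14, 74.58, 153.81, 254.55, 400.19, 314.23, 246.76, 0.00 m³/s; ΣQ_DR = 1468 m³/s, peak = 400.19 m³/s.
Runoff depth d = ΣQ_DR·Δt / A = 1468 × 1800 / (132 km²) = 20.02 mm.
The 1-cm UH is the DRH scaled by (10 mm)/d, so U_p = 400.19 × 10/20.02 = 200 m³/s.

U_p ≈ 200 m³/s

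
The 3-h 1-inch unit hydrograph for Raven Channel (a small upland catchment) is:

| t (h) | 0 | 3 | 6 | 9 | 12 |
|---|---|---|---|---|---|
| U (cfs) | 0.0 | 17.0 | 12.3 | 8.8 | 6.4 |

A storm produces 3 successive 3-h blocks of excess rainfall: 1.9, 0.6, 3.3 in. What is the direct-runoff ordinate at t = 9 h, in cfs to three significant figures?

Q ≈ 80.2 cfs

By discrete convolution, Q_j = Σ (P_i / 1 in) · U_{j−i}.
At t = 9 h (j=3): Q = (1.9/1)·8.8 + (0.6/1)·12.3 + (3.3/1)·17.0 = 80.2 cfs.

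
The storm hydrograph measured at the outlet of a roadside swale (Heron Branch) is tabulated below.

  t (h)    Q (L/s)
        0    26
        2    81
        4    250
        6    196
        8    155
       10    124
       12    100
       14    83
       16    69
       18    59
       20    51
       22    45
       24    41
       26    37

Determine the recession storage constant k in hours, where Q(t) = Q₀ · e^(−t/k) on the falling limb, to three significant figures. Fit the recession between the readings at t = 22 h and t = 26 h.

On the falling limb, Q drops from 45 to 37 L/s between t = 22 h and t = 26 h (Δt = 4 h).
k = −Δt / ln(Q₂/Q₁) = −4 / ln(37/45) = 20.4 h.

k ≈ 20.4 h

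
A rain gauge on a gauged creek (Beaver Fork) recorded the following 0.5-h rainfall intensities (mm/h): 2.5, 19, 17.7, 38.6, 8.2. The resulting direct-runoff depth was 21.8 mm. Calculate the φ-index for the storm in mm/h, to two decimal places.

Only the 3 blocks with intensity above φ contribute runoff: 19, 17.7, 38.6 mm/h.
Σ(I−φ)·Δt = d  ⇒  (19+17.7+38.6 − 3φ)·0.5 = 21.8
φ = (75.30 − 21.8/0.5) / 3 = 10.57 mm/h.

φ ≈ 10.57 mm/h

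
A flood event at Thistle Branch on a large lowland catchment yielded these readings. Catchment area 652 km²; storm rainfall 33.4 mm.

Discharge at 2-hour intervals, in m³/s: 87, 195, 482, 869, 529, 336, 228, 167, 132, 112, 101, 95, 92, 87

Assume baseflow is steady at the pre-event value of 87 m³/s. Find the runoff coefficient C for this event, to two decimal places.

ΣQ_DR = 2294 m³/s; V = ΣQ_DR·Δt = 1.652 × 10^7 m³.
Runoff depth d = V / A = 25.33 mm.
C = d / P = 25.33 / 33.4 = 0.76.

C ≈ 0.76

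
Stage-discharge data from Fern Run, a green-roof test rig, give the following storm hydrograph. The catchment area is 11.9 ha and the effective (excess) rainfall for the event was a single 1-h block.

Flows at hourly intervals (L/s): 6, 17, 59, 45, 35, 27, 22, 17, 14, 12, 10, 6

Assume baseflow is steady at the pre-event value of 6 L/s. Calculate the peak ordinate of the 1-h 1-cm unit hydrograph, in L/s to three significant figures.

U_p ≈ 88.5 L/s

Direct runoff: 0.0, 11.0, 53.0, 39.0, 29.0, 21.0, 16.0, 11.0, 8.0, 6.0, 4.0, 0.0 L/s; ΣQ_DR = 198.0 L/s, peak = 53.0 L/s.
Runoff depth d = ΣQ_DR·Δt / A = 198.0 × 3600 / (11.9 ha) = 5.990 mm.
The 1-cm UH is the DRH scaled by (10 mm)/d, so U_p = 53.0 × 10/5.990 = 88.5 L/s.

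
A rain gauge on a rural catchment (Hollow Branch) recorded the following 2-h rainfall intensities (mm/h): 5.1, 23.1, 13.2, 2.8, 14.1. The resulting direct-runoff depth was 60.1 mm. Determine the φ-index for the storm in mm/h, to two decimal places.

φ ≈ 6.78 mm/h

Only the 3 blocks with intensity above φ contribute runoff: 23.1, 13.2, 14.1 mm/h.
Σ(I−φ)·Δt = d  ⇒  (23.1+13.2+14.1 − 3φ)·2 = 60.1
φ = (50.40 − 60.1/2) / 3 = 6.78 mm/h.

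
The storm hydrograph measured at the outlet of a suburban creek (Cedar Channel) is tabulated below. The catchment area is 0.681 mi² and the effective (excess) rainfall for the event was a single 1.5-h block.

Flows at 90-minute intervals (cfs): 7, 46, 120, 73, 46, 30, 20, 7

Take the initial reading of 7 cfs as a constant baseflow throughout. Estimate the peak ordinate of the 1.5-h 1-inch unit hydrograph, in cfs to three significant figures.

Direct runoff: 0.0, 39.0, 113.0, 66.0, 39.0, 23.0, 13.0, 0.0 cfs; ΣQ_DR = 293.0 cfs, peak = 113.0 cfs.
Runoff depth d = ΣQ_DR·Δt / A = 293.0 × 5400 / (0.681 mi²) = 1.000 in.
The 1-inch UH is the DRH scaled by (1 in)/d, so U_p = 113.0 × 1/1.000 = 113 cfs.

U_p ≈ 113 cfs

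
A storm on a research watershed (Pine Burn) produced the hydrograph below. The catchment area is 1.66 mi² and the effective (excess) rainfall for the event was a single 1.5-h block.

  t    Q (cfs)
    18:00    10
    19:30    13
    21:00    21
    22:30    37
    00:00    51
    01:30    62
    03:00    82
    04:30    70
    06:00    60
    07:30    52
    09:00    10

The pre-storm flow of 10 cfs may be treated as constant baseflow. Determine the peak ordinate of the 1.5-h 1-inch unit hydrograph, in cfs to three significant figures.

U_p ≈ 144 cfs

Direct runoff: 0.0, 3.0, 11.0, 27.0, 41.0, 52.0, 72.0, 60.0, 50.0, 42.0, 0.0 cfs; ΣQ_DR = 358.0 cfs, peak = 72.0 cfs.
Runoff depth d = ΣQ_DR·Δt / A = 358.0 × 5400 / (1.66 mi²) = 0.5013 in.
The 1-inch UH is the DRH scaled by (1 in)/d, so U_p = 72.0 × 1/0.5013 = 144 cfs.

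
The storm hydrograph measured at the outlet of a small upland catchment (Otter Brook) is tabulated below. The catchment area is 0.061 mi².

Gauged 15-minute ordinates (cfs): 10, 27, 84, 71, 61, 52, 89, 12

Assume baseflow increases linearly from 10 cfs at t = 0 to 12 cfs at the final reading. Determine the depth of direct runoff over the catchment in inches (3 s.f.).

d ≈ 2.02 in

Direct runoff: 0.00, 16.71, 73.43, 60.14, 49.86, 40.57, 77.29, 0.00 cfs; ΣQ_DR = 318.0 cfs.
V = ΣQ_DR · Δt = 318.0 × 900 s = 2.862 × 10^5 ft³.
Over A = 0.061 mi², depth = V / A = 2.02 in.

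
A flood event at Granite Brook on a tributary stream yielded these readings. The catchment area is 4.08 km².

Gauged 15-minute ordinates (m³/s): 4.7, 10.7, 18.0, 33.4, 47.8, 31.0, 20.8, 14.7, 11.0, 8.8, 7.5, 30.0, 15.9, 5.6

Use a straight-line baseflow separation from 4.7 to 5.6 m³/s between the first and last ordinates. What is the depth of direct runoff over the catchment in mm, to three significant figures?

Direct runoff: 0.00, 5.93, 13.16, 28.49, 42.82, 25.95, 15.68, 9.52, 5.75, 3.48, 2.11, 24.54, 10.37, 0.00 m³/s; ΣQ_DR = 187.8 m³/s.
V = ΣQ_DR · Δt = 187.8 × 900 s = 1.690 × 10^5 m³.
Over A = 4.08 km², depth = V / A = 41.4 mm.

d ≈ 41.4 mm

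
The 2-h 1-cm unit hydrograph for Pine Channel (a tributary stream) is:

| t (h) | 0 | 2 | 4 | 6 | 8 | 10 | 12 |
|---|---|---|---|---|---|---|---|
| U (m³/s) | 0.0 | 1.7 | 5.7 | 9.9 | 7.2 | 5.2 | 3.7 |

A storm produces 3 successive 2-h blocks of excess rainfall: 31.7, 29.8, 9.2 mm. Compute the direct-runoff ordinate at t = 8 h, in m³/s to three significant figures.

By discrete convolution, Q_j = Σ (P_i / 10 mm) · U_{j−i}.
At t = 8 h (j=4): Q = (31.7/10)·7.2 + (29.8/10)·9.9 + (9.2/10)·5.7 = 57.6 m³/s.

Q ≈ 57.6 m³/s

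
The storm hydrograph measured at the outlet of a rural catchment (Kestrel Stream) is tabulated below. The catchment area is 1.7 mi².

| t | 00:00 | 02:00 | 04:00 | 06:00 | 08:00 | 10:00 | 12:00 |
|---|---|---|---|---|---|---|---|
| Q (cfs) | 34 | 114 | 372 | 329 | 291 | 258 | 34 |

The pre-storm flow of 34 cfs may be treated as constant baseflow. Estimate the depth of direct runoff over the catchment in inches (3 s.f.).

Direct runoff: 0.0, 80.0, 338.0, 295.0, 257.0, 224.0, 0.0 cfs; ΣQ_DR = 1194 cfs.
V = ΣQ_DR · Δt = 1194 × 7200 s = 8.597 × 10^6 ft³.
Over A = 1.7 mi², depth = V / A = 2.18 in.

d ≈ 2.18 in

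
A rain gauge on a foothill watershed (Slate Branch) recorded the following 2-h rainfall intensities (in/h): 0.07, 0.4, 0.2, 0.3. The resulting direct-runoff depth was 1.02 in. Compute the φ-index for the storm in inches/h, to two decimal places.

Only the 3 blocks with intensity above φ contribute runoff: 0.4, 0.2, 0.3 in/h.
Σ(I−φ)·Δt = d  ⇒  (0.4+0.2+0.3 − 3φ)·2 = 1.02
φ = (0.9000 − 1.02/2) / 3 = 0.13 in/h.

φ ≈ 0.13 in/h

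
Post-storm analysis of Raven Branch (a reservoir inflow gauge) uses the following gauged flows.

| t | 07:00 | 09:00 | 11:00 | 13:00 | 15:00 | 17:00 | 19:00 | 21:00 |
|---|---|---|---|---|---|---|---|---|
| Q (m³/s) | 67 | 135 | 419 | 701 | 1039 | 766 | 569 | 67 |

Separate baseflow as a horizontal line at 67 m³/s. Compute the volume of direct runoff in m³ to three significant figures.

V ≈ 2.32 × 10^7 m³

Direct-runoff ordinates (Q − Q_b): 0.0, 68.0, 352.0, 634.0, 972.0, 699.0, 502.0, 0.0 m³/s.
ΣQ_DR = 3227 m³/s.
With Δt = 2 h = 7200 s, V = ΣQ_DR · Δt = 3227 × 7200 = 2.32 × 10^7 m³.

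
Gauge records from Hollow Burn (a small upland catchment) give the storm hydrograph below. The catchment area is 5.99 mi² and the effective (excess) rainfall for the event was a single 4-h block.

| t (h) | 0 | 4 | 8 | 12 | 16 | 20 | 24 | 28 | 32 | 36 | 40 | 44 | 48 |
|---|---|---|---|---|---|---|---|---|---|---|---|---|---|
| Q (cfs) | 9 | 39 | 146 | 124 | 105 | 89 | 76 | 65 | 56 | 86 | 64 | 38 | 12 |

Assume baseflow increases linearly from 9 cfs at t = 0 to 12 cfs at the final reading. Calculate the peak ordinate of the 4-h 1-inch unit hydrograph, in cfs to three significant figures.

U_p ≈ 171 cfs

Direct runoff: 0.00, 29.75, 136.50, 114.25, 95.00, 78.75, 65.50, 54.25, 45.00, 74.75, 52.50, 26.25, 0.00 cfs; ΣQ_DR = 772.5 cfs, peak = 136.50 cfs.
Runoff depth d = ΣQ_DR·Δt / A = 772.5 × 14400 / (5.99 mi²) = 0.7994 in.
The 1-inch UH is the DRH scaled by (1 in)/d, so U_p = 136.50 × 1/0.7994 = 171 cfs.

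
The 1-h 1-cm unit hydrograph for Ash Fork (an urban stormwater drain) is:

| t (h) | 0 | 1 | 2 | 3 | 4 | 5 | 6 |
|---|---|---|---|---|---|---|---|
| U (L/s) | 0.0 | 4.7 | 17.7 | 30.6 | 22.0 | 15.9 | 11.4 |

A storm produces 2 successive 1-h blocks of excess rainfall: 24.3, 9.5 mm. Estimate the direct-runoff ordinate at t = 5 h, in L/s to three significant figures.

Q ≈ 59.5 L/s

By discrete convolution, Q_j = Σ (P_i / 10 mm) · U_{j−i}.
At t = 5 h (j=5): Q = (24.3/10)·15.9 + (9.5/10)·22.0 = 59.5 L/s.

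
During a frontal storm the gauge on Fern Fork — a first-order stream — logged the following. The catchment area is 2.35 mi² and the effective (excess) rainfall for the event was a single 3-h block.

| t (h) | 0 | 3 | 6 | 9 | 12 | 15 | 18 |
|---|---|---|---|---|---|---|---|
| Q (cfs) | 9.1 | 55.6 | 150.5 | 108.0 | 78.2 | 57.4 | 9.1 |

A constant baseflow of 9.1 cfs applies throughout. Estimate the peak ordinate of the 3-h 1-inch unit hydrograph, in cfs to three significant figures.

U_p ≈ 177 cfs

Direct runoff: 0.0, 46.5, 141.4, 98.9, 69.1, 48.3, 0.0 cfs; ΣQ_DR = 404.2 cfs, peak = 141.4 cfs.
Runoff depth d = ΣQ_DR·Δt / A = 404.2 × 10800 / (2.35 mi²) = 0.7996 in.
The 1-inch UH is the DRH scaled by (1 in)/d, so U_p = 141.4 × 1/0.7996 = 177 cfs.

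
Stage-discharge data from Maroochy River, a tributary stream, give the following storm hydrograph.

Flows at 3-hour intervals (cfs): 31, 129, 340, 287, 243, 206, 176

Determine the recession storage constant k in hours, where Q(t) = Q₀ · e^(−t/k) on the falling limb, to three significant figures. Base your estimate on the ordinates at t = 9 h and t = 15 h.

On the falling limb, Q drops from 287 to 206 cfs between t = 9 h and t = 15 h (Δt = 6 h).
k = −Δt / ln(Q₂/Q₁) = −6 / ln(206/287) = 18.1 h.

k ≈ 18.1 h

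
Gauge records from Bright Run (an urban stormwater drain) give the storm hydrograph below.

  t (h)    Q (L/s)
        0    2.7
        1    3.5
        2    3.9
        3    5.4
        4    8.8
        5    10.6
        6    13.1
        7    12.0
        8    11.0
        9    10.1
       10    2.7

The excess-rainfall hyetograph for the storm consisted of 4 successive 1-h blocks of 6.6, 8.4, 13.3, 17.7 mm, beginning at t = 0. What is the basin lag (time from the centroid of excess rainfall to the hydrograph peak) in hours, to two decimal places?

Centroid of excess rainfall: t_c = Σ P_i·t̄_i / ΣP_i = 2.4152 h (block centres at 0.5, 1.5, 2.5, 3.5 h).
Hydrograph peak occurs at t = 6 h, so basin lag t_L = 6 − 2.4152 = 3.58 h.

t_L ≈ 3.58 h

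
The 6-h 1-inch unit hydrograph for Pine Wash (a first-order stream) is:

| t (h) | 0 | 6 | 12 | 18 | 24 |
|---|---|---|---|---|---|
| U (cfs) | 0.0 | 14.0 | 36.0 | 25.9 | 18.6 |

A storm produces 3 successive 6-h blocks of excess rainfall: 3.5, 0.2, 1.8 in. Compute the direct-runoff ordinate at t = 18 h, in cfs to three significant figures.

Q ≈ 123 cfs

By discrete convolution, Q_j = Σ (P_i / 1 in) · U_{j−i}.
At t = 18 h (j=3): Q = (3.5/1)·25.9 + (0.2/1)·36.0 + (1.8/1)·14.0 = 123 cfs.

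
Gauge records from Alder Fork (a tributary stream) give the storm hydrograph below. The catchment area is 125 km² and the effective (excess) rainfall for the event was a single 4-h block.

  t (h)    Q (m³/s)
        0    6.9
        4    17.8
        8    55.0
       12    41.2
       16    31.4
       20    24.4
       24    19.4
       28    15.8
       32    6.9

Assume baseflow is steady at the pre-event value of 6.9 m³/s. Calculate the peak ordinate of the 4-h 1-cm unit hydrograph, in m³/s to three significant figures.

Direct runoff: 0.0, 10.9, 48.1, 34.3, 24.5, 17.5, 12.5, 8.9, 0.0 m³/s; ΣQ_DR = 156.7 m³/s, peak = 48.1 m³/s.
Runoff depth d = ΣQ_DR·Δt / A = 156.7 × 14400 / (125 km²) = 18.05 mm.
The 1-cm UH is the DRH scaled by (10 mm)/d, so U_p = 48.1 × 10/18.05 = 26.6 m³/s.

U_p ≈ 26.6 m³/s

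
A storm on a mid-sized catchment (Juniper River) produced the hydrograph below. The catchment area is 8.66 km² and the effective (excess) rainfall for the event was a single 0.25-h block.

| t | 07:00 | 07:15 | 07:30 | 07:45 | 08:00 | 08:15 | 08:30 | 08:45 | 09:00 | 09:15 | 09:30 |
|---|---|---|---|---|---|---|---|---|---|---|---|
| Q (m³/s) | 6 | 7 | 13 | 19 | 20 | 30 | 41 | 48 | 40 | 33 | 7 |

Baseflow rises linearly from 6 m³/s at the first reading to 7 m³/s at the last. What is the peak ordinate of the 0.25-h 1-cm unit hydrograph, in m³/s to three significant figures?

U_p ≈ 20.6 m³/s

Direct runoff: 0.00, 0.90, 6.80, 12.70, 13.60, 23.50, 34.40, 41.30, 33.20, 26.10, 0.00 m³/s; ΣQ_DR = 192.5 m³/s, peak = 41.30 m³/s.
Runoff depth d = ΣQ_DR·Δt / A = 192.5 × 900 / (8.66 km²) = 20.01 mm.
The 1-cm UH is the DRH scaled by (10 mm)/d, so U_p = 41.30 × 10/20.01 = 20.6 m³/s.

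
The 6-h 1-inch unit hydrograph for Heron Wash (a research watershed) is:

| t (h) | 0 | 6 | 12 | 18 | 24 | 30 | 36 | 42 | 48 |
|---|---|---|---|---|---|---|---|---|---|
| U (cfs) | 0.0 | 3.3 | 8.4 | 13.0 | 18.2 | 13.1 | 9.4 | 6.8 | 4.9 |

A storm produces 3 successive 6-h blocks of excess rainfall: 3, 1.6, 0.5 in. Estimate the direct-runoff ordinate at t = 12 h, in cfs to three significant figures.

Q ≈ 30.5 cfs

By discrete convolution, Q_j = Σ (P_i / 1 in) · U_{j−i}.
At t = 12 h (j=2): Q = (3/1)·8.4 + (1.6/1)·3.3 + (0.5/1)·0.0 = 30.5 cfs.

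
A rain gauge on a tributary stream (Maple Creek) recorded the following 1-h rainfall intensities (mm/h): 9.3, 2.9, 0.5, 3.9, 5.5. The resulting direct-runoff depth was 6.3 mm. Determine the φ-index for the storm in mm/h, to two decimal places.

Only the 2 blocks with intensity above φ contribute runoff: 9.3, 5.5 mm/h.
Σ(I−φ)·Δt = d  ⇒  (9.3+5.5 − 2φ)·1 = 6.3
φ = (14.80 − 6.3/1) / 2 = 4.25 mm/h.

φ ≈ 4.25 mm/h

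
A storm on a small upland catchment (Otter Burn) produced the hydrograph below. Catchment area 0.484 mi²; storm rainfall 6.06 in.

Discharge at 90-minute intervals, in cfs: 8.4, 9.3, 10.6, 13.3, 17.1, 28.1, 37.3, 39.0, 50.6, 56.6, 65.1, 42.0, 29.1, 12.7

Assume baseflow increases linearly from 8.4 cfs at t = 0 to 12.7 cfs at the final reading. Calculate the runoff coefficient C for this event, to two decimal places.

C ≈ 0.22

ΣQ_DR = 271.5 cfs; V = ΣQ_DR·Δt = 1.466 × 10^6 ft³.
Runoff depth d = V / A = 1.304 in.
C = d / P = 1.304 / 6.06 = 0.22.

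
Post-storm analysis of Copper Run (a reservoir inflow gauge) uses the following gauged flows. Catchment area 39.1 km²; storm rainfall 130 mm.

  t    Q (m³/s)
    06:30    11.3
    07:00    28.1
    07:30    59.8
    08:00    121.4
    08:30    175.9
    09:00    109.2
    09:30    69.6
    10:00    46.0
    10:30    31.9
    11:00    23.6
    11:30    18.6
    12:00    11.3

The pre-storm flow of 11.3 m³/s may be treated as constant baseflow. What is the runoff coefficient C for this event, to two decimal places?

ΣQ_DR = 571.1 m³/s; V = ΣQ_DR·Δt = 1.028 × 10^6 m³.
Runoff depth d = V / A = 26.29 mm.
C = d / P = 26.29 / 130 = 0.20.

C ≈ 0.20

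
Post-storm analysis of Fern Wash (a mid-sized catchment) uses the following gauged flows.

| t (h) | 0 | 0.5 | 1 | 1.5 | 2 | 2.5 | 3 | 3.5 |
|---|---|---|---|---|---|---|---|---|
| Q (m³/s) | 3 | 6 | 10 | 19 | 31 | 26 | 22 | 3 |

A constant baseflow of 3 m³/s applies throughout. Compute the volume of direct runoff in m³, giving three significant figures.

Direct-runoff ordinates (Q − Q_b): 0.0, 3.0, 7.0, 16.0, 28.0, 23.0, 19.0, 0.0 m³/s.
ΣQ_DR = 96.00 m³/s.
With Δt = 0.5 h = 1800 s, V = ΣQ_DR · Δt = 96.00 × 1800 = 1.73 × 10^5 m³.

V ≈ 1.73 × 10^5 m³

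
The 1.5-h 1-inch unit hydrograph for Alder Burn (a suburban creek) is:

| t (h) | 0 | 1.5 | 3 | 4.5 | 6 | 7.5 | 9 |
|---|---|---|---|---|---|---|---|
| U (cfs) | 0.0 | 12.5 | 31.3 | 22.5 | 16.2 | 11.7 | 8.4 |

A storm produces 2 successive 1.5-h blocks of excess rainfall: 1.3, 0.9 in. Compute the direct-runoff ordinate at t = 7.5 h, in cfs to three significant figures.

Q ≈ 29.8 cfs

By discrete convolution, Q_j = Σ (P_i / 1 in) · U_{j−i}.
At t = 7.5 h (j=5): Q = (1.3/1)·11.7 + (0.9/1)·16.2 = 29.8 cfs.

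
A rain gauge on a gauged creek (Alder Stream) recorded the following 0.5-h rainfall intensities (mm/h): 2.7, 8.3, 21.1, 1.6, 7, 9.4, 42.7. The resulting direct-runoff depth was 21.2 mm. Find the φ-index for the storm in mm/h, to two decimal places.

φ ≈ 10.70 mm/h

Only the 2 blocks with intensity above φ contribute runoff: 21.1, 42.7 mm/h.
Σ(I−φ)·Δt = d  ⇒  (21.1+42.7 − 2φ)·0.5 = 21.2
φ = (63.80 − 21.2/0.5) / 2 = 10.70 mm/h.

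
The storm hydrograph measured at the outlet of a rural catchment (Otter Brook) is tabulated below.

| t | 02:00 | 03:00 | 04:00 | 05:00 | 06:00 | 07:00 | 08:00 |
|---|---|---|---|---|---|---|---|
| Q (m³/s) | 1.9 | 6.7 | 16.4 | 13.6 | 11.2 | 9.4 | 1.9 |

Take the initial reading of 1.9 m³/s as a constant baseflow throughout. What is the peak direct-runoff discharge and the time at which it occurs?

Subtracting baseflow gives direct-runoff ordinates: 0.0, 4.8, 14.5, 11.7, 9.3, 7.5, 0.0 m³/s.
The maximum is 14.5 m³/s, occurring at the reading for t = 04:00.

Q_p = 14.5 m³/s at t = 04:00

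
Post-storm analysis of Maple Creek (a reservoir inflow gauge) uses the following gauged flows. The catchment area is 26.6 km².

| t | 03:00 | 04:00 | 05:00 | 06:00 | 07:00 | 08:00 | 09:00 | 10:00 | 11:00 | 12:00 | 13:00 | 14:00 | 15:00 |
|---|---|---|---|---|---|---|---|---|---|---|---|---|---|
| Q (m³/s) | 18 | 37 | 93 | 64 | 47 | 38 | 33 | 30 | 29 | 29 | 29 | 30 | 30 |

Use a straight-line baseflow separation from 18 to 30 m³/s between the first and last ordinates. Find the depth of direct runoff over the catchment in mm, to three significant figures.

Direct runoff: 0.00, 18.00, 73.00, 43.00, 25.00, 15.00, 9.00, 5.00, 3.00, 2.00, 1.00, 1.00, 0.00 m³/s; ΣQ_DR = 195.0 m³/s.
V = ΣQ_DR · Δt = 195.0 × 3600 s = 7.020 × 10^5 m³.
Over A = 26.6 km², depth = V / A = 26.4 mm.

d ≈ 26.4 mm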